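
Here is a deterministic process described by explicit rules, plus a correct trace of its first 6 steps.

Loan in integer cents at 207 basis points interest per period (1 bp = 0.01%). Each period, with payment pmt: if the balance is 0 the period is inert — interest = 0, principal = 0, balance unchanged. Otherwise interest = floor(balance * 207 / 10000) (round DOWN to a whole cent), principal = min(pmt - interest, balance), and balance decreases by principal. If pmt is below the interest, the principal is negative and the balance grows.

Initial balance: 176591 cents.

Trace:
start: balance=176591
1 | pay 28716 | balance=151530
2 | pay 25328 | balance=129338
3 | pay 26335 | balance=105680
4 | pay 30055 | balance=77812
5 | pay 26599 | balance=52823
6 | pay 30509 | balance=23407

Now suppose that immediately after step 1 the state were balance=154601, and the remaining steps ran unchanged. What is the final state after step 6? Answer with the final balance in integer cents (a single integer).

26810

state after step 1 := balance=154601
2 | pay 25328 | balance=132473
3 | pay 26335 | balance=108880
4 | pay 30055 | balance=81078
5 | pay 26599 | balance=56157
6 | pay 30509 | balance=26810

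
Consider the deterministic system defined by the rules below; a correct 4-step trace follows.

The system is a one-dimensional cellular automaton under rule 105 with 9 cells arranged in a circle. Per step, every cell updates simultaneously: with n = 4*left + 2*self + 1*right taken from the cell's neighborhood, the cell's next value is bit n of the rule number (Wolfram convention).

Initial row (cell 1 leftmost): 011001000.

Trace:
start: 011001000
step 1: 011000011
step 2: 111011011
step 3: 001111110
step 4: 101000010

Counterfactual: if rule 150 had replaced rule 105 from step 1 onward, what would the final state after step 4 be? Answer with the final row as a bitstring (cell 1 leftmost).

101000010

(re-executing steps 1..4 under rule 150; state before step 1: 011001000)
step 1: 100111100
step 2: 111011011
step 3: 110000001
step 4: 101000010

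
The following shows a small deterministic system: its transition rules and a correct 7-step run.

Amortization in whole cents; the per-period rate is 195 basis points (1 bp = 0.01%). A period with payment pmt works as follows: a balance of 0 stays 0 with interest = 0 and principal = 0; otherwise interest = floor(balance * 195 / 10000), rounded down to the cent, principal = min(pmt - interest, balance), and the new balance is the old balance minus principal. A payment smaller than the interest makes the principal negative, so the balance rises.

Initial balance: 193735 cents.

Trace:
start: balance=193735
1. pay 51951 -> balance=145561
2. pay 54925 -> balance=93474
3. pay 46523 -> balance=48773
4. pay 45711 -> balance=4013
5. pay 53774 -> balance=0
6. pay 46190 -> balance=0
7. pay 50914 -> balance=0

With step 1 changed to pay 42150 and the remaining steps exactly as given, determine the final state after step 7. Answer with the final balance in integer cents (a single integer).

0

(re-executing from step 1 with the substitution; state before step 1: balance=193735)
1. pay 42150 -> balance=155362
2. pay 54925 -> balance=103466
3. pay 46523 -> balance=58960
4. pay 45711 -> balance=14398
5. pay 53774 -> balance=0
6. pay 46190 -> balance=0
7. pay 50914 -> balance=0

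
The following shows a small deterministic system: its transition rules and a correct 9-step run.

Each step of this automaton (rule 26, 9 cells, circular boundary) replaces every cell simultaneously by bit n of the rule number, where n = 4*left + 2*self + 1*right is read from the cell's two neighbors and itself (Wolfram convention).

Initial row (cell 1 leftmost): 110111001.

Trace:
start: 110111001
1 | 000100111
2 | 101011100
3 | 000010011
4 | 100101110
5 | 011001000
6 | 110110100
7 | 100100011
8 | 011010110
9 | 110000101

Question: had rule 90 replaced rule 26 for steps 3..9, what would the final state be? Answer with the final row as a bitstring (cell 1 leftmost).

010100011

(re-executing steps 3..9 under rule 90; state before step 3: 101011100)
3 | 000010111
4 | 100100101
5 | 111011001
6 | 001011111
7 | 110010001
8 | 011101011
9 | 010100011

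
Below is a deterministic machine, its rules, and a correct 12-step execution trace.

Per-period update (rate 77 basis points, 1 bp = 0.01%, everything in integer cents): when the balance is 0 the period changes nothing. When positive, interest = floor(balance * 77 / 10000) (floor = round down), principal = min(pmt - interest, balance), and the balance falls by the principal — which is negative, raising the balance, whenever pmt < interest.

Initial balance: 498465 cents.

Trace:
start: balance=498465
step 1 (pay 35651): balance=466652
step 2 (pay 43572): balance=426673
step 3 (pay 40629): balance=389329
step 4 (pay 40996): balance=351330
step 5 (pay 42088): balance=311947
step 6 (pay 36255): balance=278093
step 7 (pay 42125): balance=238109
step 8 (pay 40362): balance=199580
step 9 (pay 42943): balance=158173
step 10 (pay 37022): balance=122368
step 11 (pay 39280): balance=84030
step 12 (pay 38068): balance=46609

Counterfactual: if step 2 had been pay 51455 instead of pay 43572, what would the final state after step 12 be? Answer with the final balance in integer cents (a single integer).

(re-executing from step 2 with the substitution; state before step 2: balance=466652)
step 2 (pay 51455): balance=418790
step 3 (pay 40629): balance=381385
step 4 (pay 40996): balance=343325
step 5 (pay 42088): balance=303880
step 6 (pay 36255): balance=269964
step 7 (pay 42125): balance=229917
step 8 (pay 40362): balance=191325
step 9 (pay 42943): balance=149855
step 10 (pay 37022): balance=113986
step 11 (pay 39280): balance=75583
step 12 (pay 38068): balance=38096

38096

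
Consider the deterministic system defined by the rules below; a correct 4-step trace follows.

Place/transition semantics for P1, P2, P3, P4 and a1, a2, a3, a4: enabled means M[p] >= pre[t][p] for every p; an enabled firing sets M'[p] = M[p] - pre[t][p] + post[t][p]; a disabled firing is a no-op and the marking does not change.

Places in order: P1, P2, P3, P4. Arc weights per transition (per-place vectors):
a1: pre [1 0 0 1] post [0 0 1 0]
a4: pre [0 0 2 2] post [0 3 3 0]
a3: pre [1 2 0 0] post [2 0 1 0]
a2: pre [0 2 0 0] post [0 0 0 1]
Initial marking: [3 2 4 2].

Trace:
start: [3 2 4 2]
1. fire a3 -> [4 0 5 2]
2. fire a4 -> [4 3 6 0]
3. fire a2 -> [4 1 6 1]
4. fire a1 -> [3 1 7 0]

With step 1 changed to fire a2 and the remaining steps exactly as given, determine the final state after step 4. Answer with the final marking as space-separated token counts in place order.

2 1 6 1

(re-executing from step 1 with the substitution; state before step 1: [3 2 4 2])
1. fire a2 -> [3 0 4 3]
2. fire a4 -> [3 3 5 1]
3. fire a2 -> [3 1 5 2]
4. fire a1 -> [2 1 6 1]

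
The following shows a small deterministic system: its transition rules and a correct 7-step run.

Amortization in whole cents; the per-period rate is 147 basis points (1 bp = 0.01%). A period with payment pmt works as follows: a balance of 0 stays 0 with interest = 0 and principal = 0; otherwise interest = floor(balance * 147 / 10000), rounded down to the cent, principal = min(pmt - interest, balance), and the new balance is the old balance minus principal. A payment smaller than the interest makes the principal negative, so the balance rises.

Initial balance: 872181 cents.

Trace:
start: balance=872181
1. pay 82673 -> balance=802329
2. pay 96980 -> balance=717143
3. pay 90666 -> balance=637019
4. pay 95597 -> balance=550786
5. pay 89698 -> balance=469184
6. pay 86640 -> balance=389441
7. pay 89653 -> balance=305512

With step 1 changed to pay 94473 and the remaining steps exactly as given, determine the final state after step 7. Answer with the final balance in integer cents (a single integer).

(re-executing from step 1 with the substitution; state before step 1: balance=872181)
1. pay 94473 -> balance=790529
2. pay 96980 -> balance=705169
3. pay 90666 -> balance=624868
4. pay 95597 -> balance=538456
5. pay 89698 -> balance=456673
6. pay 86640 -> balance=376746
7. pay 89653 -> balance=292631

292631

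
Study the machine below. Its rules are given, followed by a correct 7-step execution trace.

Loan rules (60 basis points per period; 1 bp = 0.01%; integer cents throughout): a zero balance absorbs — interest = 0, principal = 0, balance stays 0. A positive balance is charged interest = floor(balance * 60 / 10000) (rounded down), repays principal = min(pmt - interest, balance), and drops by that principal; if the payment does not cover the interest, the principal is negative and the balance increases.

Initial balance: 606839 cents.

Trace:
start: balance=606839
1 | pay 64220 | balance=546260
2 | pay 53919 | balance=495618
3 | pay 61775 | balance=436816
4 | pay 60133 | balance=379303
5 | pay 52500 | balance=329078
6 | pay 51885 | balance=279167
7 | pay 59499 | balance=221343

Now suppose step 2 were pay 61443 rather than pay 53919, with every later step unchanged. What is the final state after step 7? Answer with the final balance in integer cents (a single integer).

213591

(re-executing from step 2 with the substitution; state before step 2: balance=546260)
2 | pay 61443 | balance=488094
3 | pay 61775 | balance=429247
4 | pay 60133 | balance=371689
5 | pay 52500 | balance=321419
6 | pay 51885 | balance=271462
7 | pay 59499 | balance=213591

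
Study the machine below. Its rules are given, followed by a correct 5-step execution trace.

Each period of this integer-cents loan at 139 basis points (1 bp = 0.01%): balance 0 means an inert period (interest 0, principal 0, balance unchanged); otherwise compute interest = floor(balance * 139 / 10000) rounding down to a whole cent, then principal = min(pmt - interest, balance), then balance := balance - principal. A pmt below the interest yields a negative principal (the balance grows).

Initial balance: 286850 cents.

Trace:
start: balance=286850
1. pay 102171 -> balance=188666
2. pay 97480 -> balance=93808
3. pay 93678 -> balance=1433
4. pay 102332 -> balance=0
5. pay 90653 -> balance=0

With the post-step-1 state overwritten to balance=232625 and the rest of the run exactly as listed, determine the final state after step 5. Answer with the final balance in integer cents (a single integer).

0

state after step 1 := balance=232625
2. pay 97480 -> balance=138378
3. pay 93678 -> balance=46623
4. pay 102332 -> balance=0
5. pay 90653 -> balance=0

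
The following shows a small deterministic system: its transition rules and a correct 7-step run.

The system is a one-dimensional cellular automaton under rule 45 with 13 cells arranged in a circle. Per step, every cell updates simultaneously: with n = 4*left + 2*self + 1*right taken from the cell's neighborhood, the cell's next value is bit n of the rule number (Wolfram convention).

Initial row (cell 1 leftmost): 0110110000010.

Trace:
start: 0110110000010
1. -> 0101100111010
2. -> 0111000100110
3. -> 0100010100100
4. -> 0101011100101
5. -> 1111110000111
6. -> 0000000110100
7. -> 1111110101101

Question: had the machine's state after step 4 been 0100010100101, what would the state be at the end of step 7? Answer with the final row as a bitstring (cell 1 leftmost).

1010000110101

state after step 4 := 0100010100101
5. -> 1101011100111
6. -> 0011110000100
7. -> 1010000110101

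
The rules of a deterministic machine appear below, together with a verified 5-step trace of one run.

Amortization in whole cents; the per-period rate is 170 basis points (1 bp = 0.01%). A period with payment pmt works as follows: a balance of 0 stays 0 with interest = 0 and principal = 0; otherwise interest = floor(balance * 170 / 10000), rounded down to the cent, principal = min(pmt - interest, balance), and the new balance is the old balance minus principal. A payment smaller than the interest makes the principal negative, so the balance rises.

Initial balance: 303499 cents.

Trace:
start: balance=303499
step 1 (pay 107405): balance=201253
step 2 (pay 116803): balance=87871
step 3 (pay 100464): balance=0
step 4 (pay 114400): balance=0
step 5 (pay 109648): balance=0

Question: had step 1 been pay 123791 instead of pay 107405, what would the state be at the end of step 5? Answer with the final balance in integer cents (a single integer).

(re-executing from step 1 with the substitution; state before step 1: balance=303499)
step 1 (pay 123791): balance=184867
step 2 (pay 116803): balance=71206
step 3 (pay 100464): balance=0
step 4 (pay 114400): balance=0
step 5 (pay 109648): balance=0

0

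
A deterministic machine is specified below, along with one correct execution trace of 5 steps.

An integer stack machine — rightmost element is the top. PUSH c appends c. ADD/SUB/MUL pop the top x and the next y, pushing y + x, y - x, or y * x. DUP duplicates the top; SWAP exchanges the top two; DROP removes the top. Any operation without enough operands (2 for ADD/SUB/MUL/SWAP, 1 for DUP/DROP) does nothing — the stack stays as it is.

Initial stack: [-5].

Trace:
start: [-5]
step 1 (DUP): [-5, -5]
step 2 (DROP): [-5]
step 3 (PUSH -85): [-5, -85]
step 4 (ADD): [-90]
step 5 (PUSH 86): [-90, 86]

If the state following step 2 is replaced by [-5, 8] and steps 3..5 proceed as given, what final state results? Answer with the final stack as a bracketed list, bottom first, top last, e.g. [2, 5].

[-5, -77, 86]

state after step 2 := [-5, 8]
step 3 (PUSH -85): [-5, 8, -85]
step 4 (ADD): [-5, -77]
step 5 (PUSH 86): [-5, -77, 86]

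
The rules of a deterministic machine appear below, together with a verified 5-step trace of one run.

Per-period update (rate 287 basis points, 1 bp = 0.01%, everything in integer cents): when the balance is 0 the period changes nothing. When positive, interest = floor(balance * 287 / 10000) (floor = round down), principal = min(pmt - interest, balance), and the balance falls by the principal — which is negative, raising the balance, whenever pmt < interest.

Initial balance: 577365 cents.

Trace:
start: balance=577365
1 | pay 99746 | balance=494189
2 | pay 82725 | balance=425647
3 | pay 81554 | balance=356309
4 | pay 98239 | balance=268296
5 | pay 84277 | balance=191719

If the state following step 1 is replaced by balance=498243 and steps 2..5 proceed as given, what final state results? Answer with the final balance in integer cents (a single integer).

196257

state after step 1 := balance=498243
2 | pay 82725 | balance=429817
3 | pay 81554 | balance=360598
4 | pay 98239 | balance=272708
5 | pay 84277 | balance=196257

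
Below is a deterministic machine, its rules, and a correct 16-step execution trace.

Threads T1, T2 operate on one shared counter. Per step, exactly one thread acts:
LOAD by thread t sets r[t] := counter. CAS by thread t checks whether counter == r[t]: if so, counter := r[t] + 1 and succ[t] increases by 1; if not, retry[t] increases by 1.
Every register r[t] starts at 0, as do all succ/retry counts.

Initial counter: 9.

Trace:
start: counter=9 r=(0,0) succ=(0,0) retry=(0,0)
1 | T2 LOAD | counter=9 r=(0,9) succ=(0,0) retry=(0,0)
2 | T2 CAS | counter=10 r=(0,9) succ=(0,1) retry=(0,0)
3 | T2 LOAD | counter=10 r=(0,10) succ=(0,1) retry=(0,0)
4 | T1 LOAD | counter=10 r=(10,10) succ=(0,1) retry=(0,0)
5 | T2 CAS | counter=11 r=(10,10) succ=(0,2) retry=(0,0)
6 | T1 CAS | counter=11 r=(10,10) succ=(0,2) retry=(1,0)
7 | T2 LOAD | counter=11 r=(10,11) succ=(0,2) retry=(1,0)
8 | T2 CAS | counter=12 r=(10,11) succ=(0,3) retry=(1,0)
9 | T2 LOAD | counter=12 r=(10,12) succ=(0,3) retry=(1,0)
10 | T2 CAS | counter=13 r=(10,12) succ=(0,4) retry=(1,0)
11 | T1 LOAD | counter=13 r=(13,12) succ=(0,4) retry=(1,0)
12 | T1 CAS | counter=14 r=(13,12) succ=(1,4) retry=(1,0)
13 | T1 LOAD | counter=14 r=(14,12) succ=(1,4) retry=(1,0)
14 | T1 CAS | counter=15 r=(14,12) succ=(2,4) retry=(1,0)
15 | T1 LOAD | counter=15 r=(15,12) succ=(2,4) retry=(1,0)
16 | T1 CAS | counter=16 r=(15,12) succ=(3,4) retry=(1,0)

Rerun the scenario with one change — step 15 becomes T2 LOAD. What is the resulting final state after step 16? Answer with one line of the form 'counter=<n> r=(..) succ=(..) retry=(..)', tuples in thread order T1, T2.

(re-executing from step 15 with the substitution; state before step 15: counter=15 r=(14,12) succ=(2,4) retry=(1,0))
15 | T2 LOAD | counter=15 r=(14,15) succ=(2,4) retry=(1,0)
16 | T1 CAS | counter=15 r=(14,15) succ=(2,4) retry=(2,0)

counter=15 r=(14,15) succ=(2,4) retry=(2,0)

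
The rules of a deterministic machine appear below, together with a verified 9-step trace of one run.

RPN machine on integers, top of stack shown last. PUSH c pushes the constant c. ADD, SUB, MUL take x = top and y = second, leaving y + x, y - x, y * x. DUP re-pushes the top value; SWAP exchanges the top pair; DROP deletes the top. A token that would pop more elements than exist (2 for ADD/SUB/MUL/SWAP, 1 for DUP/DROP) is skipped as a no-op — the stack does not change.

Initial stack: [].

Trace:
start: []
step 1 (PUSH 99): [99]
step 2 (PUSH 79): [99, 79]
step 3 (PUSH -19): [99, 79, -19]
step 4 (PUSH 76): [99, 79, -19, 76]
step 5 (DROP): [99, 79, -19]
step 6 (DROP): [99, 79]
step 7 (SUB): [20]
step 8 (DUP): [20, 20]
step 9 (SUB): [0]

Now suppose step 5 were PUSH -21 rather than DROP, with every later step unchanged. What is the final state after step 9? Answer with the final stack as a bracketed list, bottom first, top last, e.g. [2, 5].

[99, 79, 0]

(re-executing from step 5 with the substitution; state before step 5: [99, 79, -19, 76])
step 5 (PUSH -21): [99, 79, -19, 76, -21]
step 6 (DROP): [99, 79, -19, 76]
step 7 (SUB): [99, 79, -95]
step 8 (DUP): [99, 79, -95, -95]
step 9 (SUB): [99, 79, 0]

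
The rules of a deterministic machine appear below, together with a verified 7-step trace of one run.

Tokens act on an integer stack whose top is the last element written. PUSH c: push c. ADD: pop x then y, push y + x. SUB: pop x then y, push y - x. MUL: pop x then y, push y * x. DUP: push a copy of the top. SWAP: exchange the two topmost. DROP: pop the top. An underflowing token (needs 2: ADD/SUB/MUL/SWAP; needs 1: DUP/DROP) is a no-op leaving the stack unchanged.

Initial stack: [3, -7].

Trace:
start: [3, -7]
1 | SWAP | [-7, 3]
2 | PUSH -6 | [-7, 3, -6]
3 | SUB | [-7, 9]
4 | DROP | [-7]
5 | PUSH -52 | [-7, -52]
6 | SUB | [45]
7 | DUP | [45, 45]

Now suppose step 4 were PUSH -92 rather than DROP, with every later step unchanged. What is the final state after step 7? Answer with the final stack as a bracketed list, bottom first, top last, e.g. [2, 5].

(re-executing from step 4 with the substitution; state before step 4: [-7, 9])
4 | PUSH -92 | [-7, 9, -92]
5 | PUSH -52 | [-7, 9, -92, -52]
6 | SUB | [-7, 9, -40]
7 | DUP | [-7, 9, -40, -40]

[-7, 9, -40, -40]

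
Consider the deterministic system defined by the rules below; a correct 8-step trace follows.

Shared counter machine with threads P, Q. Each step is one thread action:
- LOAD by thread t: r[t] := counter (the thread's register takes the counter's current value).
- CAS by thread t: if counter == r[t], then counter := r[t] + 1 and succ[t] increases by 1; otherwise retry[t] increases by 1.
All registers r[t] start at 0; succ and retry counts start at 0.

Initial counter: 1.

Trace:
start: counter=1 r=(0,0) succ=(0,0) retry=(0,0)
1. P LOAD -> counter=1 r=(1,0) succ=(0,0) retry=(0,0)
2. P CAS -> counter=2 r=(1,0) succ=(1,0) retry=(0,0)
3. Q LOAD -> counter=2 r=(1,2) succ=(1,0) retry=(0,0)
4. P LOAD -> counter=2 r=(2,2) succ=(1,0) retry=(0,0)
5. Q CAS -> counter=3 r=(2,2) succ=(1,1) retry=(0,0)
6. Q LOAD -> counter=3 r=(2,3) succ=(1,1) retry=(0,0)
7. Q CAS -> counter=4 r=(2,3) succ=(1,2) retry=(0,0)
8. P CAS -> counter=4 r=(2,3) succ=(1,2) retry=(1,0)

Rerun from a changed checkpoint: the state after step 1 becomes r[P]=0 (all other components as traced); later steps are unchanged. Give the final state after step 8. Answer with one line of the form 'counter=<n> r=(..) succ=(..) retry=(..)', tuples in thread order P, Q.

state after step 1 := counter=1 r=(0,0) succ=(0,0) retry=(0,0)
2. P CAS -> counter=1 r=(0,0) succ=(0,0) retry=(1,0)
3. Q LOAD -> counter=1 r=(0,1) succ=(0,0) retry=(1,0)
4. P LOAD -> counter=1 r=(1,1) succ=(0,0) retry=(1,0)
5. Q CAS -> counter=2 r=(1,1) succ=(0,1) retry=(1,0)
6. Q LOAD -> counter=2 r=(1,2) succ=(0,1) retry=(1,0)
7. Q CAS -> counter=3 r=(1,2) succ=(0,2) retry=(1,0)
8. P CAS -> counter=3 r=(1,2) succ=(0,2) retry=(2,0)

counter=3 r=(1,2) succ=(0,2) retry=(2,0)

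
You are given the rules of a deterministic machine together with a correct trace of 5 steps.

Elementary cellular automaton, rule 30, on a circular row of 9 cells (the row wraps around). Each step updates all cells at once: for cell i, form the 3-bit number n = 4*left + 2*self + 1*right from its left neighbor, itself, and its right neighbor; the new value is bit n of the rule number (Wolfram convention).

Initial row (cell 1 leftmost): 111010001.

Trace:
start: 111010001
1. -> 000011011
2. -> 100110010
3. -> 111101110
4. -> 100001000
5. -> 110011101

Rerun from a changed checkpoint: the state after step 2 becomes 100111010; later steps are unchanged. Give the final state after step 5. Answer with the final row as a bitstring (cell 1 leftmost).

110110100

state after step 2 := 100111010
3. -> 111100010
4. -> 100010110
5. -> 110110100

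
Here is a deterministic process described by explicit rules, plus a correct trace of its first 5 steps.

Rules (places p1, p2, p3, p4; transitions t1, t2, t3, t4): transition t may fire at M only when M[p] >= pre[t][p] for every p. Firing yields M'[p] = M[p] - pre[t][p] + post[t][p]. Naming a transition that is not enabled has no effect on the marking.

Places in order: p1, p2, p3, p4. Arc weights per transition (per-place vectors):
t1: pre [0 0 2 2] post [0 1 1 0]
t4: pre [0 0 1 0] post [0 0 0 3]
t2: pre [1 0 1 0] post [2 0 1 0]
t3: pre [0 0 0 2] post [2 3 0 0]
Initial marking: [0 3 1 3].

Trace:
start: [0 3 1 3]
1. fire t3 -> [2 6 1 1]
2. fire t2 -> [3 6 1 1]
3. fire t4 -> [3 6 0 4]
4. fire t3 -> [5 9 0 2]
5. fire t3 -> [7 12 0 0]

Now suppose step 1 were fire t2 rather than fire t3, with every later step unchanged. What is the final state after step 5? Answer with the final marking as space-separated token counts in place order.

4 9 0 2

(re-executing from step 1 with the substitution; state before step 1: [0 3 1 3])
1. fire t2 -> [0 3 1 3]
2. fire t2 -> [0 3 1 3]
3. fire t4 -> [0 3 0 6]
4. fire t3 -> [2 6 0 4]
5. fire t3 -> [4 9 0 2]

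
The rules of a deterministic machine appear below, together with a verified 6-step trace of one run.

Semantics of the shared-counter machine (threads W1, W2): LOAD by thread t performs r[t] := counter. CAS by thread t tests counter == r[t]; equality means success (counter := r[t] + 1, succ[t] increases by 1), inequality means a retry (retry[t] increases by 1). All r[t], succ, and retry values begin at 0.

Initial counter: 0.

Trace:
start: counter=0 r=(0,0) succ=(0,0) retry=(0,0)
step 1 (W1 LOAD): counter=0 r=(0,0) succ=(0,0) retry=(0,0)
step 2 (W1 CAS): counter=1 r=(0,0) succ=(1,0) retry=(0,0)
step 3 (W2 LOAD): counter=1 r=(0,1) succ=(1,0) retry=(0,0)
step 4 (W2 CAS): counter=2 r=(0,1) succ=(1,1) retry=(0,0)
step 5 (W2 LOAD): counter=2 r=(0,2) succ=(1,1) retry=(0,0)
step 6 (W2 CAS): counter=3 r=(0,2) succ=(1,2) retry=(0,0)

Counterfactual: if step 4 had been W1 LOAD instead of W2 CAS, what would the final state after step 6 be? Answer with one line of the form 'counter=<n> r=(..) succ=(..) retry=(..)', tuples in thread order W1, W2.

(re-executing from step 4 with the substitution; state before step 4: counter=1 r=(0,1) succ=(1,0) retry=(0,0))
step 4 (W1 LOAD): counter=1 r=(1,1) succ=(1,0) retry=(0,0)
step 5 (W2 LOAD): counter=1 r=(1,1) succ=(1,0) retry=(0,0)
step 6 (W2 CAS): counter=2 r=(1,1) succ=(1,1) retry=(0,0)

counter=2 r=(1,1) succ=(1,1) retry=(0,0)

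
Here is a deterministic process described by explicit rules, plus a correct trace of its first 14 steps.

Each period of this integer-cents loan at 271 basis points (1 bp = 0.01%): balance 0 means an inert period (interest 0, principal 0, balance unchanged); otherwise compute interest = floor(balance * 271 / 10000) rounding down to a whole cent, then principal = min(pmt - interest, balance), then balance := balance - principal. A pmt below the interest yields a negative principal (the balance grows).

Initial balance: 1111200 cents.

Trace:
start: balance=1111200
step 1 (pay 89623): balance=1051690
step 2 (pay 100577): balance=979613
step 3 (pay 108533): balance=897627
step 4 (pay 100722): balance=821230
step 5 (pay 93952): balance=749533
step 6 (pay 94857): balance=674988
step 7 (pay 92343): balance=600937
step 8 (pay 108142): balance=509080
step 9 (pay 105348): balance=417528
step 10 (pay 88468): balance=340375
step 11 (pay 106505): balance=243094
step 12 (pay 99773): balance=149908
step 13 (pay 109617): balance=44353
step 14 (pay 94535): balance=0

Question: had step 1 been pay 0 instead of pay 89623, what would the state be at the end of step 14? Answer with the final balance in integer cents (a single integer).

(re-executing from step 1 with the substitution; state before step 1: balance=1111200)
step 1 (pay 0): balance=1141313
step 2 (pay 100577): balance=1071665
step 3 (pay 108533): balance=992174
step 4 (pay 100722): balance=918339
step 5 (pay 93952): balance=849273
step 6 (pay 94857): balance=777431
step 7 (pay 92343): balance=706156
step 8 (pay 108142): balance=617150
step 9 (pay 105348): balance=528526
step 10 (pay 88468): balance=454381
step 11 (pay 106505): balance=360189
step 12 (pay 99773): balance=270177
step 13 (pay 109617): balance=167881
step 14 (pay 94535): balance=77895

77895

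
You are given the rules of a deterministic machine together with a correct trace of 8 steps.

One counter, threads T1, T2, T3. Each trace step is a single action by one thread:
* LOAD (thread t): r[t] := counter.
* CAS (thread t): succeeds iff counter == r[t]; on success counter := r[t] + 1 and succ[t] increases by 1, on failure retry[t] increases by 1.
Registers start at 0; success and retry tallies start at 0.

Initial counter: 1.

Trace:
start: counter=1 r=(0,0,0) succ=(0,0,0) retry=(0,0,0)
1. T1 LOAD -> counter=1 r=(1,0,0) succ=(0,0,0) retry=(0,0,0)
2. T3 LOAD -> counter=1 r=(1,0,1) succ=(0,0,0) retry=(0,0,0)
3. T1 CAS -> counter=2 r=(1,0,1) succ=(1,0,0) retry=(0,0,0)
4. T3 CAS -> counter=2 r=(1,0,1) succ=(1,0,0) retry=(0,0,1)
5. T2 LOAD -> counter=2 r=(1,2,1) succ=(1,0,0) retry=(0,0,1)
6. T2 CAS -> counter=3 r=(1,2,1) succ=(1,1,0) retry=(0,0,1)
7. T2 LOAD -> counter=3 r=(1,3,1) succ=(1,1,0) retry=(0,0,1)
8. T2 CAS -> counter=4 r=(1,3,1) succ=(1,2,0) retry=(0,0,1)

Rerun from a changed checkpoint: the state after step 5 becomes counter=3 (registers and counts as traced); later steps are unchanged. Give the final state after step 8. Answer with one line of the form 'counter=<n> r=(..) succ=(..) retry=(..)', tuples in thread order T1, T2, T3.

state after step 5 := counter=3 r=(1,2,1) succ=(1,0,0) retry=(0,0,1)
6. T2 CAS -> counter=3 r=(1,2,1) succ=(1,0,0) retry=(0,1,1)
7. T2 LOAD -> counter=3 r=(1,3,1) succ=(1,0,0) retry=(0,1,1)
8. T2 CAS -> counter=4 r=(1,3,1) succ=(1,1,0) retry=(0,1,1)

counter=4 r=(1,3,1) succ=(1,1,0) retry=(0,1,1)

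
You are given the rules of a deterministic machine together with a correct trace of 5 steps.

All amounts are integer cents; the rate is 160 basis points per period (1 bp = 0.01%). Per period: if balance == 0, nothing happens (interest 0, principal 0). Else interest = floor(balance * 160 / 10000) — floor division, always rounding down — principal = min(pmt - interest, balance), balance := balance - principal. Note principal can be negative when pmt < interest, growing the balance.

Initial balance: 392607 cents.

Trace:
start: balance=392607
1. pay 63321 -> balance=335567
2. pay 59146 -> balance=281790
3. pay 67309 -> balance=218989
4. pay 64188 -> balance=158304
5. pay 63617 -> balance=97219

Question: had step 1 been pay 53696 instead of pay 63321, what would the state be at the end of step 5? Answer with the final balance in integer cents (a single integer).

(re-executing from step 1 with the substitution; state before step 1: balance=392607)
1. pay 53696 -> balance=345192
2. pay 59146 -> balance=291569
3. pay 67309 -> balance=228925
4. pay 64188 -> balance=168399
5. pay 63617 -> balance=107476

107476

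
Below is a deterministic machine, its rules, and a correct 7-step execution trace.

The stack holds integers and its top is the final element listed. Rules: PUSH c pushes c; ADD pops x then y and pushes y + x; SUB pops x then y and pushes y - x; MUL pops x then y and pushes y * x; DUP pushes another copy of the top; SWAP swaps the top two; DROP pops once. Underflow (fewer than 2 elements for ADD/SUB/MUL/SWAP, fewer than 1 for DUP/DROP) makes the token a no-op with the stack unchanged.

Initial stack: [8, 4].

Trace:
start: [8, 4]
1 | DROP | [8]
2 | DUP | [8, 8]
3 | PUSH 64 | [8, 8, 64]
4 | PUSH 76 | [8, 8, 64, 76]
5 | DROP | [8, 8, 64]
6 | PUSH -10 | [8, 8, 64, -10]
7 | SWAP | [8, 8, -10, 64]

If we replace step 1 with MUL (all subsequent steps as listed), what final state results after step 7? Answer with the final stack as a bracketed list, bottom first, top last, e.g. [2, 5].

(re-executing from step 1 with the substitution; state before step 1: [8, 4])
1 | MUL | [32]
2 | DUP | [32, 32]
3 | PUSH 64 | [32, 32, 64]
4 | PUSH 76 | [32, 32, 64, 76]
5 | DROP | [32, 32, 64]
6 | PUSH -10 | [32, 32, 64, -10]
7 | SWAP | [32, 32, -10, 64]

[32, 32, -10, 64]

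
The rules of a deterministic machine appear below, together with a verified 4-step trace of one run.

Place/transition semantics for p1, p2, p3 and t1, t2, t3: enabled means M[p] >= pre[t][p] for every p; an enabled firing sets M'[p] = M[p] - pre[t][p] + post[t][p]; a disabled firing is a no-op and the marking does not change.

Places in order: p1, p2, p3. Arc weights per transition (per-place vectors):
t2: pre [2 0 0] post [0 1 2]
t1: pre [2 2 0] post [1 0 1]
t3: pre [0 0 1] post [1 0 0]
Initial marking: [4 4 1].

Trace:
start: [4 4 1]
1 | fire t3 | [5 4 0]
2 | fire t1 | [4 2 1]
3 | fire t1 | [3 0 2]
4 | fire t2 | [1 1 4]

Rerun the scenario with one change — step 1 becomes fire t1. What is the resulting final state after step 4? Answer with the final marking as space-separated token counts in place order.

(re-executing from step 1 with the substitution; state before step 1: [4 4 1])
1 | fire t1 | [3 2 2]
2 | fire t1 | [2 0 3]
3 | fire t1 | [2 0 3]
4 | fire t2 | [0 1 5]

0 1 5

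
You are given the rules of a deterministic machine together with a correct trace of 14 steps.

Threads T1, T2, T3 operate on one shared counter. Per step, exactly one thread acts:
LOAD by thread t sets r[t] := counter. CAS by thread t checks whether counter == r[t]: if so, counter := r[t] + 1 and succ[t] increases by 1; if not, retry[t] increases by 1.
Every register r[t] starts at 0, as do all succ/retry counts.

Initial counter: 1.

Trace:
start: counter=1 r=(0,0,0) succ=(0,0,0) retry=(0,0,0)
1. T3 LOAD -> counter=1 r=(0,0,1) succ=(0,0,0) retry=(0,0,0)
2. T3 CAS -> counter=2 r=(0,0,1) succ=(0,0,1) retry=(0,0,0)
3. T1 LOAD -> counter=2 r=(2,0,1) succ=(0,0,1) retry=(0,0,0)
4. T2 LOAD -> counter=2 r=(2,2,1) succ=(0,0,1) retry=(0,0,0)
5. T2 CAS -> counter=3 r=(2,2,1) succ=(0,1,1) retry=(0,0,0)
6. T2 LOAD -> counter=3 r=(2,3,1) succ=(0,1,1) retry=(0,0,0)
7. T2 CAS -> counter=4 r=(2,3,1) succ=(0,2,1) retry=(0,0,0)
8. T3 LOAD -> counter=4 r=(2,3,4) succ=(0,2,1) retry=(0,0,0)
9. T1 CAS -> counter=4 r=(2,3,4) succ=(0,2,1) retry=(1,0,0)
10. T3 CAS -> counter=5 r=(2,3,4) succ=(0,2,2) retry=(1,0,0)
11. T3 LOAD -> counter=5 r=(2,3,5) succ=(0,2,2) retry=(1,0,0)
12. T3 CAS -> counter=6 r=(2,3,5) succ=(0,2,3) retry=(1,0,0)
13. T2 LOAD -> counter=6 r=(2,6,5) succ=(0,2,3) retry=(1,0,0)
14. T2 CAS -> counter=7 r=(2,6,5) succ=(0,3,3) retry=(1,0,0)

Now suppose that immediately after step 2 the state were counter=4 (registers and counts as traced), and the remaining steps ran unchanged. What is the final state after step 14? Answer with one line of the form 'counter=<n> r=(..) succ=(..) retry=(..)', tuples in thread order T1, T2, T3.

counter=9 r=(4,8,7) succ=(0,3,3) retry=(1,0,0)

state after step 2 := counter=4 r=(0,0,1) succ=(0,0,1) retry=(0,0,0)
3. T1 LOAD -> counter=4 r=(4,0,1) succ=(0,0,1) retry=(0,0,0)
4. T2 LOAD -> counter=4 r=(4,4,1) succ=(0,0,1) retry=(0,0,0)
5. T2 CAS -> counter=5 r=(4,4,1) succ=(0,1,1) retry=(0,0,0)
6. T2 LOAD -> counter=5 r=(4,5,1) succ=(0,1,1) retry=(0,0,0)
7. T2 CAS -> counter=6 r=(4,5,1) succ=(0,2,1) retry=(0,0,0)
8. T3 LOAD -> counter=6 r=(4,5,6) succ=(0,2,1) retry=(0,0,0)
9. T1 CAS -> counter=6 r=(4,5,6) succ=(0,2,1) retry=(1,0,0)
10. T3 CAS -> counter=7 r=(4,5,6) succ=(0,2,2) retry=(1,0,0)
11. T3 LOAD -> counter=7 r=(4,5,7) succ=(0,2,2) retry=(1,0,0)
12. T3 CAS -> counter=8 r=(4,5,7) succ=(0,2,3) retry=(1,0,0)
13. T2 LOAD -> counter=8 r=(4,8,7) succ=(0,2,3) retry=(1,0,0)
14. T2 CAS -> counter=9 r=(4,8,7) succ=(0,3,3) retry=(1,0,0)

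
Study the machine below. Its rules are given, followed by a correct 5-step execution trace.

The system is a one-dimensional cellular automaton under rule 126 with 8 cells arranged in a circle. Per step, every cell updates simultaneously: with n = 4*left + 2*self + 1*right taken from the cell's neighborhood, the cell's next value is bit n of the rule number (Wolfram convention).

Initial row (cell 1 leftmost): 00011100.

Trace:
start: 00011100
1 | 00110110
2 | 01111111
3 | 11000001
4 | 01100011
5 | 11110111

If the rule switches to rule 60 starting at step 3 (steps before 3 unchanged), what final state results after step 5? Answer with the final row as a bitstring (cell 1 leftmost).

11110000

(re-executing steps 3..5 under rule 60; state before step 3: 01111111)
3 | 11000000
4 | 10100000
5 | 11110000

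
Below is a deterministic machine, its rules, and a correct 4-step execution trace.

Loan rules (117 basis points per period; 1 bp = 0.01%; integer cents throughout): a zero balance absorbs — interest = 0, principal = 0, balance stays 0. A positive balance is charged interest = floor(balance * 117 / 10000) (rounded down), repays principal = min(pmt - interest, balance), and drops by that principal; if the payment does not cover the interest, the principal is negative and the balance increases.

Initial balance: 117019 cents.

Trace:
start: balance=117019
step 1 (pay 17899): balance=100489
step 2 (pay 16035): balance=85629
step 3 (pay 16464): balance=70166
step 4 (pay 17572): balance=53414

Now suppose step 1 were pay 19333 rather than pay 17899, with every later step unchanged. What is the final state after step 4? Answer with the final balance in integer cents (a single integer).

51929

(re-executing from step 1 with the substitution; state before step 1: balance=117019)
step 1 (pay 19333): balance=99055
step 2 (pay 16035): balance=84178
step 3 (pay 16464): balance=68698
step 4 (pay 17572): balance=51929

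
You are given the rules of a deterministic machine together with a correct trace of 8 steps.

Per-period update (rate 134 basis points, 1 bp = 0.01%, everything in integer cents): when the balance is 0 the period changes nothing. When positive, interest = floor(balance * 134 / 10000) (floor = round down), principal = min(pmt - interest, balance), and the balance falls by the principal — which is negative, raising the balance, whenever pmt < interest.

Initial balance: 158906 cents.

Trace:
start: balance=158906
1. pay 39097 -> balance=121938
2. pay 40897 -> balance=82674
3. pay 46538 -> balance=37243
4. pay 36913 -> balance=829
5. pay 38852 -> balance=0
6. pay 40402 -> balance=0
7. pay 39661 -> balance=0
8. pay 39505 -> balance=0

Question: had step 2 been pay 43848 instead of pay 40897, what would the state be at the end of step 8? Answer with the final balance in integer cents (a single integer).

(re-executing from step 2 with the substitution; state before step 2: balance=121938)
2. pay 43848 -> balance=79723
3. pay 46538 -> balance=34253
4. pay 36913 -> balance=0
5. pay 38852 -> balance=0
6. pay 40402 -> balance=0
7. pay 39661 -> balance=0
8. pay 39505 -> balance=0

0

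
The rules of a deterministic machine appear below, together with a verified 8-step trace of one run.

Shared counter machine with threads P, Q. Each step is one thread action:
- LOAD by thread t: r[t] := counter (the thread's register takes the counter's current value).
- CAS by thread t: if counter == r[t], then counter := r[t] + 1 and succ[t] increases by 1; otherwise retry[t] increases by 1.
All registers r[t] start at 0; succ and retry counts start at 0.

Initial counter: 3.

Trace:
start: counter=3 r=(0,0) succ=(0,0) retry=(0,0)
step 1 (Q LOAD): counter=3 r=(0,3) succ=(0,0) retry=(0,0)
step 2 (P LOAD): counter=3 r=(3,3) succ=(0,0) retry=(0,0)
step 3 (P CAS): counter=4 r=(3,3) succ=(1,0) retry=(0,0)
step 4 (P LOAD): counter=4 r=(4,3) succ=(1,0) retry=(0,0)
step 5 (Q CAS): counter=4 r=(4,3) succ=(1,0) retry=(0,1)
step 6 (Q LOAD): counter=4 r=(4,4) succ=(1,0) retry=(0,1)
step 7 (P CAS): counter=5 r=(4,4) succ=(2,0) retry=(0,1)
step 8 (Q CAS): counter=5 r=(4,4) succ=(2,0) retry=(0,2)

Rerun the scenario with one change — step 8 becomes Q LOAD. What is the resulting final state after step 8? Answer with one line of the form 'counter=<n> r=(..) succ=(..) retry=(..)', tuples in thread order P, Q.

counter=5 r=(4,5) succ=(2,0) retry=(0,1)

(re-executing from step 8 with the substitution; state before step 8: counter=5 r=(4,4) succ=(2,0) retry=(0,1))
step 8 (Q LOAD): counter=5 r=(4,5) succ=(2,0) retry=(0,1)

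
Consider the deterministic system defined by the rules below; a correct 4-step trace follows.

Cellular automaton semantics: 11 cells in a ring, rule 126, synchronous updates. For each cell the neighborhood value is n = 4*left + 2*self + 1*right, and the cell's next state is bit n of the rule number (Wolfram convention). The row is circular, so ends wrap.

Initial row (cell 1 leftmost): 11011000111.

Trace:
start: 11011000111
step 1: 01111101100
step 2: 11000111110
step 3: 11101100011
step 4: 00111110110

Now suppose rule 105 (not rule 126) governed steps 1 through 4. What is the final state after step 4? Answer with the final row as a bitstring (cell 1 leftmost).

00101010110

(re-executing steps 1..4 under rule 105; state before step 1: 11011000111)
step 1: 01111010100
step 2: 01001101001
step 3: 10001110000
step 4: 00101010110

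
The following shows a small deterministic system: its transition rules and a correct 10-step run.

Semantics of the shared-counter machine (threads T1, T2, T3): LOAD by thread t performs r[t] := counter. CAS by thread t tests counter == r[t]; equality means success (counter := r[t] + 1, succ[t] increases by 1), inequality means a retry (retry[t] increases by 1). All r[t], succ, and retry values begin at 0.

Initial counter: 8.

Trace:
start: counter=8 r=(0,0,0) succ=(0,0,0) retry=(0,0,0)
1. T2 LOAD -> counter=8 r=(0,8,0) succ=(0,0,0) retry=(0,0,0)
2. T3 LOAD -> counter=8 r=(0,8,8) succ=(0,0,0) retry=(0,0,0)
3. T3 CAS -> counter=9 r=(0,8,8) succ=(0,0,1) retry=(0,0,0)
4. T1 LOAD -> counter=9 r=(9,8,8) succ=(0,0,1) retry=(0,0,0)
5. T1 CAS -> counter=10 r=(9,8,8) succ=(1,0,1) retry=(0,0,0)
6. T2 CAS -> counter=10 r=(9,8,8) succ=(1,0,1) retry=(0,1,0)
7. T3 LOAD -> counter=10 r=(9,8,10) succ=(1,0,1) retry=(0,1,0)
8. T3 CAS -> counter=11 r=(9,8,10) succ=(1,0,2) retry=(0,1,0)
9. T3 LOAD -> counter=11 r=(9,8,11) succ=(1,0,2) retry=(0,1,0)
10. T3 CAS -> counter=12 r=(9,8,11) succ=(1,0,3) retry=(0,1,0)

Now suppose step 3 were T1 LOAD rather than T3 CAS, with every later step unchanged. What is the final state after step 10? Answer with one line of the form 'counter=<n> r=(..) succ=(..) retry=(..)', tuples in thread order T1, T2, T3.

(re-executing from step 3 with the substitution; state before step 3: counter=8 r=(0,8,8) succ=(0,0,0) retry=(0,0,0))
3. T1 LOAD -> counter=8 r=(8,8,8) succ=(0,0,0) retry=(0,0,0)
4. T1 LOAD -> counter=8 r=(8,8,8) succ=(0,0,0) retry=(0,0,0)
5. T1 CAS -> counter=9 r=(8,8,8) succ=(1,0,0) retry=(0,0,0)
6. T2 CAS -> counter=9 r=(8,8,8) succ=(1,0,0) retry=(0,1,0)
7. T3 LOAD -> counter=9 r=(8,8,9) succ=(1,0,0) retry=(0,1,0)
8. T3 CAS -> counter=10 r=(8,8,9) succ=(1,0,1) retry=(0,1,0)
9. T3 LOAD -> counter=10 r=(8,8,10) succ=(1,0,1) retry=(0,1,0)
10. T3 CAS -> counter=11 r=(8,8,10) succ=(1,0,2) retry=(0,1,0)

counter=11 r=(8,8,10) succ=(1,0,2) retry=(0,1,0)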